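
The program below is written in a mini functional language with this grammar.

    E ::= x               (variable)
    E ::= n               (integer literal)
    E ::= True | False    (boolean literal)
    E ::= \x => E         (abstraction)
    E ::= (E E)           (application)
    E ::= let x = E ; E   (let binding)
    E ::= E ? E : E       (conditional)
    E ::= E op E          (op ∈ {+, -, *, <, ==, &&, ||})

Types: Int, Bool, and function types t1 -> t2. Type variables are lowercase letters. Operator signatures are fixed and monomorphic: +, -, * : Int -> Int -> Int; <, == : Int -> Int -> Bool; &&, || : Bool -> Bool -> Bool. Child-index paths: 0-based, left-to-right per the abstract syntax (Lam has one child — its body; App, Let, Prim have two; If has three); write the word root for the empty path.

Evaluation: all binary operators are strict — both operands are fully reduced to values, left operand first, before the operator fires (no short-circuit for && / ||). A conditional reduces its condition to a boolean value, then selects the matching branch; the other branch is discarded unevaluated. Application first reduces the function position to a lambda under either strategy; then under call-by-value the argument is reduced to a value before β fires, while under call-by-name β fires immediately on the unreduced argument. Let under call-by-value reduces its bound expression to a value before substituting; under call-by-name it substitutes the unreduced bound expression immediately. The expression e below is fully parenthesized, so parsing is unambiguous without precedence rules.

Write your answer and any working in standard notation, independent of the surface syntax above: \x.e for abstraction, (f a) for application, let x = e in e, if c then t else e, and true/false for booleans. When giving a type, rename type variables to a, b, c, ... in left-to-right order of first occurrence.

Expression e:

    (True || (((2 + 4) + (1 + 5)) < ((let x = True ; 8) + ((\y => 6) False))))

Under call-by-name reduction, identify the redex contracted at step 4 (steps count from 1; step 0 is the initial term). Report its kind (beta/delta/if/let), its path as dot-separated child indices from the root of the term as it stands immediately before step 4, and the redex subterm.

Working:
step 0: (true || (((2 + 4) + (1 + 5)) < ((let x = true in 8) + ((\y.6) false))))
step 1: [delta@1.0.0] (true || ((6 + (1 + 5)) < ((let x = true in 8) + ((\y.6) false))))
step 2: [delta@1.0.1] (true || ((6 + 6) < ((let x = true in 8) + ((\y.6) false))))
step 3: [delta@1.0] (true || (12 < ((let x = true in 8) + ((\y.6) false))))
step 4: [let@1.1.0] (true || (12 < (8 + ((\y.6) false))))

Answer: let at 1.1.0 : (let x = true in 8)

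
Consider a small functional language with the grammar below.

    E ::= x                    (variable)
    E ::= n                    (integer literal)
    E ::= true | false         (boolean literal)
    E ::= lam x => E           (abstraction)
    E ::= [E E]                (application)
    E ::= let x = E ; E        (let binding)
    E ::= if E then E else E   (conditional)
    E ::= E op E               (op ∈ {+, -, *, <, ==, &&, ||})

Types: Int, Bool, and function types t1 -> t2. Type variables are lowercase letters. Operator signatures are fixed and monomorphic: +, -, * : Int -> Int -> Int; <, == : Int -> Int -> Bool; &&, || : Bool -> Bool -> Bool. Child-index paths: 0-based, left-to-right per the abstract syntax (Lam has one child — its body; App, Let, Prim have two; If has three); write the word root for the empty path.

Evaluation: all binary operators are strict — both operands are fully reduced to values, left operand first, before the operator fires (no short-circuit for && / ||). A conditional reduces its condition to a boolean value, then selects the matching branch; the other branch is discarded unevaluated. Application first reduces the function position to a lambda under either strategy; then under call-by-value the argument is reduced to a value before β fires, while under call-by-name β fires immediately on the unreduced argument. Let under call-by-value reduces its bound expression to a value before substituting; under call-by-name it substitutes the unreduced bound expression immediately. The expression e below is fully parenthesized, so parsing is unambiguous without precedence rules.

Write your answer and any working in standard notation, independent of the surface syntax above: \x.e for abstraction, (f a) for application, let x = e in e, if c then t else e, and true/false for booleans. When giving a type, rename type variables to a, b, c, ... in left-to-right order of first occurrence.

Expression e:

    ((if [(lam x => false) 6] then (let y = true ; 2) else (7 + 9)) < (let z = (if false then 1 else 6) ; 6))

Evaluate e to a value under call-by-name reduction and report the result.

Answer: false

Trace:
step 0: ((if ((\x.false) 6) then (let y = true in 2) else (7 + 9)) < (let z = (if false then 1 else 6) in 6))
step 1: [beta@0.0] ((if false then (let y = true in 2) else (7 + 9)) < (let z = (if false then 1 else 6) in 6))
step 2: [if@0] ((7 + 9) < (let z = (if false then 1 else 6) in 6))
step 3: [delta@0] (16 < (let z = (if false then 1 else 6) in 6))
step 4: [let@1] (16 < 6)
step 5: [delta@root] false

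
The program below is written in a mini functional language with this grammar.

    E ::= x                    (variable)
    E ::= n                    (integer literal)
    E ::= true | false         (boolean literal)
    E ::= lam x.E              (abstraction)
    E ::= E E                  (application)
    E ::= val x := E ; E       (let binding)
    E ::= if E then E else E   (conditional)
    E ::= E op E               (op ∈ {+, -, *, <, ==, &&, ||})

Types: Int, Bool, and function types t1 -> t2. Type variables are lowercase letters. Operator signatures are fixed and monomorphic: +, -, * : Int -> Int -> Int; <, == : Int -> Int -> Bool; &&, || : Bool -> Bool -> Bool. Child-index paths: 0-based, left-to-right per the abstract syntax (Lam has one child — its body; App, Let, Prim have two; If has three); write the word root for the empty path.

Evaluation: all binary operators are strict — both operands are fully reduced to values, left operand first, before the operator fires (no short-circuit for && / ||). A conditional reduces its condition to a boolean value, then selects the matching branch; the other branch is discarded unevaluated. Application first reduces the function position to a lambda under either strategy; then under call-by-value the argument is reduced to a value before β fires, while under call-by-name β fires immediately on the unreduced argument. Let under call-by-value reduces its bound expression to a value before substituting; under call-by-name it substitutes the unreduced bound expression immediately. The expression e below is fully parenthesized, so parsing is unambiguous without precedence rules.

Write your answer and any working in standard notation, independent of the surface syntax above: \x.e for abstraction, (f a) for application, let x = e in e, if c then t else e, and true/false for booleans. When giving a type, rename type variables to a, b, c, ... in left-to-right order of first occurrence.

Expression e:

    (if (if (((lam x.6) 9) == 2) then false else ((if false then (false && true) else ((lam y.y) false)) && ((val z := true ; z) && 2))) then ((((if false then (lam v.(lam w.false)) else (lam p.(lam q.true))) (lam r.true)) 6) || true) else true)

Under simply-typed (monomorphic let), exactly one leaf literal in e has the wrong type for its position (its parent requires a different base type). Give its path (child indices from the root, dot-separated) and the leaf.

Answer: 0.2.1.1 : 2

Derivation:
\x._ : a -> Int
  unify a -> Int ~ Int -> b
  unify a ~ Int
  unify Int ~ b
_ _ : Int
  unify Int ~ Int
  unify Int ~ Int
  unify Bool ~ Bool
  unify Bool ~ Bool
  unify Bool ~ Bool
  unify Bool ~ Bool
y : c
\y._ : c -> c
  unify c -> c ~ Bool -> d
  unify c ~ Bool
  unify Bool ~ d
_ _ : Bool
  unify Bool ~ Bool
  unify Bool ~ Bool
let z : Bool
z : Bool
  unify Bool ~ Bool
  unify Int ~ Bool
  FAIL: mismatch Int ~ Bool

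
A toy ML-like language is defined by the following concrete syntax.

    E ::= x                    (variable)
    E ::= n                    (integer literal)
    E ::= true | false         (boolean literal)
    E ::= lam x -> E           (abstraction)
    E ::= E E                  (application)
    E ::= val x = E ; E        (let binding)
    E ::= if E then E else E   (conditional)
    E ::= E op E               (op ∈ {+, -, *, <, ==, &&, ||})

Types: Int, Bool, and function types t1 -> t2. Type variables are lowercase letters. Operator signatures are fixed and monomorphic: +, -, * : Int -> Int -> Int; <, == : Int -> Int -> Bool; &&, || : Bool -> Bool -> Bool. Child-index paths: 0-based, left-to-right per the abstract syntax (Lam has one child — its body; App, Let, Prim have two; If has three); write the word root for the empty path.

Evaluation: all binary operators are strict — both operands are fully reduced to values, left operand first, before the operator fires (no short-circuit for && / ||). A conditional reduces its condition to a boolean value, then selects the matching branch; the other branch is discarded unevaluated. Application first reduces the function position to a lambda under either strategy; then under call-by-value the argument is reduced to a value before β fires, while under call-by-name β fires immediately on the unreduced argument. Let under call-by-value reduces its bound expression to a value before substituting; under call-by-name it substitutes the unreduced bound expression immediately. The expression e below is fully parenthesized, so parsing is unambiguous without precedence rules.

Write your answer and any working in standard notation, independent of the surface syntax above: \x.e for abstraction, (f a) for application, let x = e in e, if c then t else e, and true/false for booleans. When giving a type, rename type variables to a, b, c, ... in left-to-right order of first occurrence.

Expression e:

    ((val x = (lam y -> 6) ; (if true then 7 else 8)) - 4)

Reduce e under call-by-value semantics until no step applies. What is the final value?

Working:
step 0: ((let x = (\y.6) in (if true then 7 else 8)) - 4)
step 1: [let@0] ((if true then 7 else 8) - 4)
step 2: [if@0] (7 - 4)
step 3: [delta@root] 3

Answer: 3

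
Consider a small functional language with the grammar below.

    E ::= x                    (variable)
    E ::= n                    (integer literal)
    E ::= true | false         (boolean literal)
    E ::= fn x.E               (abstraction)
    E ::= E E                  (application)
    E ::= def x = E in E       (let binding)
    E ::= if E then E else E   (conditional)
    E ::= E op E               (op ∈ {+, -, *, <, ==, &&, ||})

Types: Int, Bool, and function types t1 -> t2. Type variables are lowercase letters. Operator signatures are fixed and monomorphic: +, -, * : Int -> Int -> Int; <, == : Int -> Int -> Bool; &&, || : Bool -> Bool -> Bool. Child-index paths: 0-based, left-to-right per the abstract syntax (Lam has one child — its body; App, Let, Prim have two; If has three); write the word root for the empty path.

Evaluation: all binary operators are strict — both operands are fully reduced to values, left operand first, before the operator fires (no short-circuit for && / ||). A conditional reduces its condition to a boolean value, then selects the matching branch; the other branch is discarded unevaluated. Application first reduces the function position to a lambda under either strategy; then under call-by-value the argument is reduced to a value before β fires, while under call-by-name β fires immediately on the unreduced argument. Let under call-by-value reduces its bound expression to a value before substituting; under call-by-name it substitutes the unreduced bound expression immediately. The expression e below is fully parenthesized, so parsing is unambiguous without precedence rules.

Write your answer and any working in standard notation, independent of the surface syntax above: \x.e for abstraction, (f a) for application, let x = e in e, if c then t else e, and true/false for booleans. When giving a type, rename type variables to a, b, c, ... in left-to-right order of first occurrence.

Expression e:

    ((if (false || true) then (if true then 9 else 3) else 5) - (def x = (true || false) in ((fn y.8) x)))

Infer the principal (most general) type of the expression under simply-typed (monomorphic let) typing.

Answer: Int

Trace:
  unify Bool ~ Bool
  unify Bool ~ Bool
  unify Bool ~ Bool
  unify Bool ~ Bool
  unify Int ~ Int
  unify Int ~ Int
  unify Int ~ Int
  unify Bool ~ Bool
  unify Bool ~ Bool
let x : Bool
\y._ : a -> Int
x : Bool
  unify a -> Int ~ Bool -> b
  unify a ~ Bool
  unify Int ~ b
_ _ : Int
  unify Int ~ Int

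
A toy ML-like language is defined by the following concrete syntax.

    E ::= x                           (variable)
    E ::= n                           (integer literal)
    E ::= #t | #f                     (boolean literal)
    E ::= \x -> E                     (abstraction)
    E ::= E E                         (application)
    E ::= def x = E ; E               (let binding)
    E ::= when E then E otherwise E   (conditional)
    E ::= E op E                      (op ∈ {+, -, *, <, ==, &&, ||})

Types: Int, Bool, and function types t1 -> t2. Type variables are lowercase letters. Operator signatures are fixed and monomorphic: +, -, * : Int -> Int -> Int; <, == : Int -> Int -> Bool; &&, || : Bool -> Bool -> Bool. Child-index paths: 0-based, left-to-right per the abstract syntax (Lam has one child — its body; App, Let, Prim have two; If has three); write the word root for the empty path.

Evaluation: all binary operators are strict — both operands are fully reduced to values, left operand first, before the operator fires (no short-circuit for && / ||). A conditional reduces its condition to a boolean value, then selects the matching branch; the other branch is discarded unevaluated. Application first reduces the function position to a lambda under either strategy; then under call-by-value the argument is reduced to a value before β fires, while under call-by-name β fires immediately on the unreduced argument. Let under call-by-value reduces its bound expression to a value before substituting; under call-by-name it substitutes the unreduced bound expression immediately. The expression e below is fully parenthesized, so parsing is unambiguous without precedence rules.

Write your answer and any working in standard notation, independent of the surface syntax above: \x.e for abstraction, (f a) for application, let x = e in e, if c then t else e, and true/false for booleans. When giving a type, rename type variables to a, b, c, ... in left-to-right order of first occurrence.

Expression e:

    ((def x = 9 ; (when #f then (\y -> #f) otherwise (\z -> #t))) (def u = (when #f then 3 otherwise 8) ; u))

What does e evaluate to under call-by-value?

Answer: true

Trace:
step 0: ((let x = 9 in (if false then (\y.false) else (\z.true))) (let u = (if false then 3 else 8) in u))
step 1: [let@0] ((if false then (\y.false) else (\z.true)) (let u = (if false then 3 else 8) in u))
step 2: [if@0] ((\z.true) (let u = (if false then 3 else 8) in u))
step 3: [if@1.0] ((\z.true) (let u = 8 in u))
step 4: [let@1] ((\z.true) 8)
step 5: [beta@root] true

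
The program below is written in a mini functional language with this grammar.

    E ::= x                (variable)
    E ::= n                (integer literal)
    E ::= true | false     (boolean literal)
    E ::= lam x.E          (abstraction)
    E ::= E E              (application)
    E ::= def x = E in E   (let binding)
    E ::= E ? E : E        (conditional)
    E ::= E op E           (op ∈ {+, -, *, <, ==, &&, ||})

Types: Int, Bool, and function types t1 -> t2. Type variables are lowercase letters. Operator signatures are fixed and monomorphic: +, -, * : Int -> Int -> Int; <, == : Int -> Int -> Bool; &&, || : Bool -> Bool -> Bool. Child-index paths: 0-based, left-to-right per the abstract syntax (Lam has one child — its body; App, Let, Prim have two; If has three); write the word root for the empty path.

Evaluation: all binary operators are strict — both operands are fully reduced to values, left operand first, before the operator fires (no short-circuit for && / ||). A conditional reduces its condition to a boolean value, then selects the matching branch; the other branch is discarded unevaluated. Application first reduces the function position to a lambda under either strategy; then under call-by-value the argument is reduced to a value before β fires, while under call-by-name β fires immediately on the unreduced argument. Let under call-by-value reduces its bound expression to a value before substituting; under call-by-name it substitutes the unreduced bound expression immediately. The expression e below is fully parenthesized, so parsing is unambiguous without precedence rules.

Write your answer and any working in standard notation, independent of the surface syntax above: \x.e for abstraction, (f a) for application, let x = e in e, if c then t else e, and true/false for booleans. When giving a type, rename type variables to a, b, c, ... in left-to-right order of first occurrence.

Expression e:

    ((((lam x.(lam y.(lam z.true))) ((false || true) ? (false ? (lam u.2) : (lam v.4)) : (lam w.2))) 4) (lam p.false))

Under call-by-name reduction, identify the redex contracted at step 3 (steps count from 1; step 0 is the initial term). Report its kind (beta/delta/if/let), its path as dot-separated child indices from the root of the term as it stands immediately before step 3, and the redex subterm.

Answer: beta at root : ((\z.true) (\p.false))

Derivation:
step 0: ((((\x.(\y.(\z.true))) (if (false || true) then (if false then (\u.2) else (\v.4)) else (\w.2))) 4) (\p.false))
step 1: [beta@0.0] (((\y.(\z.true)) 4) (\p.false))
step 2: [beta@0] ((\z.true) (\p.false))
step 3: [beta@root] true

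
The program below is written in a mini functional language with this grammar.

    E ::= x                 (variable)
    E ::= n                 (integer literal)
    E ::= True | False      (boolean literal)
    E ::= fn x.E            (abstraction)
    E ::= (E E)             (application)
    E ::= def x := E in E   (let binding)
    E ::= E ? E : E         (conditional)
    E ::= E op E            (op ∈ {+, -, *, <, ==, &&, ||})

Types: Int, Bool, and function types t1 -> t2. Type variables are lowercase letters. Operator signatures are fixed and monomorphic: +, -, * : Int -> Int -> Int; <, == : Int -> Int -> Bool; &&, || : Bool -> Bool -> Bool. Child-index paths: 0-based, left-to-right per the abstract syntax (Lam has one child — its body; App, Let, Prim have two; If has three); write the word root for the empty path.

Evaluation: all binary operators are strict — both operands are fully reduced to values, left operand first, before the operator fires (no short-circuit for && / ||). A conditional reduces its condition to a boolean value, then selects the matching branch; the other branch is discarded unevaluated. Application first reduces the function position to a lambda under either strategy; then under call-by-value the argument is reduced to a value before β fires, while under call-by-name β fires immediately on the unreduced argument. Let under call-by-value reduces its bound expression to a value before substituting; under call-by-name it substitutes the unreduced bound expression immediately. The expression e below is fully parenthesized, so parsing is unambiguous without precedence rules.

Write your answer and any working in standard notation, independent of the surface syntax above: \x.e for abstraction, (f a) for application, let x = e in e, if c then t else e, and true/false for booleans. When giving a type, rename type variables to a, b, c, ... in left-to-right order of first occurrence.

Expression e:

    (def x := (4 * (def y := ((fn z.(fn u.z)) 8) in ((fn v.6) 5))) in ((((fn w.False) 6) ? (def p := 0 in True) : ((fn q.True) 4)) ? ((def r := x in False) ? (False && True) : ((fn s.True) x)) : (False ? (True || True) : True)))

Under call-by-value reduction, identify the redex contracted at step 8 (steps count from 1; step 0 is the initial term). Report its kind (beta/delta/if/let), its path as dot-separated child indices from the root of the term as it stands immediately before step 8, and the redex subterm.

Derivation:
step 0: (let x = (4 * (let y = ((\z.(\u.z)) 8) in ((\v.6) 5))) in (if (if ((\w.false) 6) then (let p = 0 in true) else ((\q.true) 4)) then (if (let r = x in false) then (false && true) else ((\s.true) x)) else (if false then (true || true) else true)))
step 1: [beta@0.1.0] (let x = (4 * (let y = (\u.8) in ((\v.6) 5))) in (if (if ((\w.false) 6) then (let p = 0 in true) else ((\q.true) 4)) then (if (let r = x in false) then (false && true) else ((\s.true) x)) else (if false then (true || true) else true)))
step 2: [let@0.1] (let x = (4 * ((\v.6) 5)) in (if (if ((\w.false) 6) then (let p = 0 in true) else ((\q.true) 4)) then (if (let r = x in false) then (false && true) else ((\s.true) x)) else (if false then (true || true) else true)))
step 3: [beta@0.1] (let x = (4 * 6) in (if (if ((\w.false) 6) then (let p = 0 in true) else ((\q.true) 4)) then (if (let r = x in false) then (false && true) else ((\s.true) x)) else (if false then (true || true) else true)))
step 4: [delta@0] (let x = 24 in (if (if ((\w.false) 6) then (let p = 0 in true) else ((\q.true) 4)) then (if (let r = x in false) then (false && true) else ((\s.true) x)) else (if false then (true || true) else true)))
step 5: [let@root] (if (if ((\w.false) 6) then (let p = 0 in true) else ((\q.true) 4)) then (if (let r = 24 in false) then (false && true) else ((\s.true) 24)) else (if false then (true || true) else true))
step 6: [beta@0.0] (if (if false then (let p = 0 in true) else ((\q.true) 4)) then (if (let r = 24 in false) then (false && true) else ((\s.true) 24)) else (if false then (true || true) else true))
step 7: [if@0] (if ((\q.true) 4) then (if (let r = 24 in false) then (false && true) else ((\s.true) 24)) else (if false then (true || true) else true))
step 8: [beta@0] (if true then (if (let r = 24 in false) then (false && true) else ((\s.true) 24)) else (if false then (true || true) else true))

Answer: beta at 0 : ((\q.true) 4)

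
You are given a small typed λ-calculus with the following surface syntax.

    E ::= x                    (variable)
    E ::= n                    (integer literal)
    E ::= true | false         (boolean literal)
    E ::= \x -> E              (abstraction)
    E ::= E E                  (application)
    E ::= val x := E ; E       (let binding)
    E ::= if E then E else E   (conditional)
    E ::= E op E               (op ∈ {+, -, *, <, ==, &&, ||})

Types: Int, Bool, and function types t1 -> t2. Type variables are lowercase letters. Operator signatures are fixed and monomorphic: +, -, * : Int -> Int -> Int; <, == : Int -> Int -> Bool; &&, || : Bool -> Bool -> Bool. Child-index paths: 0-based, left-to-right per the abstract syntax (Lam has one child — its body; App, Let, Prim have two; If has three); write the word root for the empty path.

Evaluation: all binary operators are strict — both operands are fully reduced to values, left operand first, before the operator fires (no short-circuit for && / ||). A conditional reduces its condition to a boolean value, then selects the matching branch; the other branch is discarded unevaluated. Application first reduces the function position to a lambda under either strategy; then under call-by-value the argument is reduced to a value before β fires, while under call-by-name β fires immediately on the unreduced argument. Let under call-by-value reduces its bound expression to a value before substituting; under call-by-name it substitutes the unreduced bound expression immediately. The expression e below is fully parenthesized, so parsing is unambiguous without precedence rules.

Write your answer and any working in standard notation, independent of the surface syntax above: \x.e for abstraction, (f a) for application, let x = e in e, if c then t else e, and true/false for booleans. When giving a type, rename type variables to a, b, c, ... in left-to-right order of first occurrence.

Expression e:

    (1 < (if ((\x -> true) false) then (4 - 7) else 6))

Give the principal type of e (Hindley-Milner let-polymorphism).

Trace:
  unify Int ~ Int
\x._ : a -> Bool
  unify a -> Bool ~ Bool -> b
  unify a ~ Bool
  unify Bool ~ b
_ _ : Bool
  unify Bool ~ Bool
  unify Int ~ Int
  unify Int ~ Int
  unify Int ~ Int
  unify Int ~ Int

Answer: Bool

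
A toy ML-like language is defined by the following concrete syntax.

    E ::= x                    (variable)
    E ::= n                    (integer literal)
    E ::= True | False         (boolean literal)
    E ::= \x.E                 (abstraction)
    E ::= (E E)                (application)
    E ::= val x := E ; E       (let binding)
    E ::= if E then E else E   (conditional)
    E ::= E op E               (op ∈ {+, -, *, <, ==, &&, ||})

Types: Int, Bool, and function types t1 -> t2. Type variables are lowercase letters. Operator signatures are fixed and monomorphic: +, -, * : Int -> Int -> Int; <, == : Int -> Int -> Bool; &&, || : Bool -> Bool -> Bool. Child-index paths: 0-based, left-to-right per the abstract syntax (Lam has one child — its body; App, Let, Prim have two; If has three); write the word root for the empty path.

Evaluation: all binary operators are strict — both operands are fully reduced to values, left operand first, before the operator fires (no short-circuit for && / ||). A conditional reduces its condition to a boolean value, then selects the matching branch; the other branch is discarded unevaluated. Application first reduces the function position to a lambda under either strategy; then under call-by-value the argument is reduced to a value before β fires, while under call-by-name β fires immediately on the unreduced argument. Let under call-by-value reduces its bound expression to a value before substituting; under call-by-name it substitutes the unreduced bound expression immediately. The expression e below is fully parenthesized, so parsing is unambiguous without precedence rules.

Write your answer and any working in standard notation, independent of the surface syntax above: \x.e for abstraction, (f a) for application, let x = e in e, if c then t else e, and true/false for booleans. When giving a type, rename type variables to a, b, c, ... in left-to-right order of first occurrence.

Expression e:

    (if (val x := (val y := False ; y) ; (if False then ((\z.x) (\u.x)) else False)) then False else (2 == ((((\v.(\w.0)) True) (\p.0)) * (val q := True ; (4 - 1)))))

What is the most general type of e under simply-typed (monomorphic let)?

Trace:
let y : Bool
y : Bool
let x : Bool
  unify Bool ~ Bool
x : Bool
\z._ : a -> Bool
x : Bool
\u._ : b -> Bool
  unify a -> Bool ~ (b -> Bool) -> c
  unify a ~ b -> Bool
  unify Bool ~ c
_ _ : Bool
  unify Bool ~ Bool
  unify Bool ~ Bool
  unify Int ~ Int
\w._ : e -> Int
\v._ : d -> e -> Int
  unify d -> e -> Int ~ Bool -> f
  unify d ~ Bool
  unify e -> Int ~ f
_ _ : e -> Int
\p._ : g -> Int
  unify e -> Int ~ (g -> Int) -> h
  unify e ~ g -> Int
  unify Int ~ h
_ _ : Int
  unify Int ~ Int
let q : Bool
  unify Int ~ Int
  unify Int ~ Int
  unify Int ~ Int
  unify Int ~ Int
  unify Bool ~ Bool

Answer: Bool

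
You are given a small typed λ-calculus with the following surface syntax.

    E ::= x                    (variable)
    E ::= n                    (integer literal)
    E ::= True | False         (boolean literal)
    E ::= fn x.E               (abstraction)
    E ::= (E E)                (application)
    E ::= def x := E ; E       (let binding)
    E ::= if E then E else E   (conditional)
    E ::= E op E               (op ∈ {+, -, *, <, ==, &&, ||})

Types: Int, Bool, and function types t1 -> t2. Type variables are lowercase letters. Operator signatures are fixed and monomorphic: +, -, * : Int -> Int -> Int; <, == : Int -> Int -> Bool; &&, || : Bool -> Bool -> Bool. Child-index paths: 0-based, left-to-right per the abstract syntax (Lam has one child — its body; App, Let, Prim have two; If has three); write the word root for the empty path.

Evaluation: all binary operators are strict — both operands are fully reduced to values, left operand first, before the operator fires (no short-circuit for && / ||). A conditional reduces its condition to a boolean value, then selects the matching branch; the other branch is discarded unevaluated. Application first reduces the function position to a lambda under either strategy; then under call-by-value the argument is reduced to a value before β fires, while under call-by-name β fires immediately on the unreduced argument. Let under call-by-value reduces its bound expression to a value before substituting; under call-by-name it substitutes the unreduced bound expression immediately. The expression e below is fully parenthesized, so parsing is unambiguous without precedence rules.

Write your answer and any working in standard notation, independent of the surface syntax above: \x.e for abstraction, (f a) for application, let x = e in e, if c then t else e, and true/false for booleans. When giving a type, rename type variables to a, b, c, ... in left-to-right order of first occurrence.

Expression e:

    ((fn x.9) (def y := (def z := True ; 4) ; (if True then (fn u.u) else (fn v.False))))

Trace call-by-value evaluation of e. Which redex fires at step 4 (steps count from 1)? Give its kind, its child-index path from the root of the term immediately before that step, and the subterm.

Answer: beta at root : ((\x.9) (\u.u))

Working:
step 0: ((\x.9) (let y = (let z = true in 4) in (if true then (\u.u) else (\v.false))))
step 1: [let@1.0] ((\x.9) (let y = 4 in (if true then (\u.u) else (\v.false))))
step 2: [let@1] ((\x.9) (if true then (\u.u) else (\v.false)))
step 3: [if@1] ((\x.9) (\u.u))
step 4: [beta@root] 9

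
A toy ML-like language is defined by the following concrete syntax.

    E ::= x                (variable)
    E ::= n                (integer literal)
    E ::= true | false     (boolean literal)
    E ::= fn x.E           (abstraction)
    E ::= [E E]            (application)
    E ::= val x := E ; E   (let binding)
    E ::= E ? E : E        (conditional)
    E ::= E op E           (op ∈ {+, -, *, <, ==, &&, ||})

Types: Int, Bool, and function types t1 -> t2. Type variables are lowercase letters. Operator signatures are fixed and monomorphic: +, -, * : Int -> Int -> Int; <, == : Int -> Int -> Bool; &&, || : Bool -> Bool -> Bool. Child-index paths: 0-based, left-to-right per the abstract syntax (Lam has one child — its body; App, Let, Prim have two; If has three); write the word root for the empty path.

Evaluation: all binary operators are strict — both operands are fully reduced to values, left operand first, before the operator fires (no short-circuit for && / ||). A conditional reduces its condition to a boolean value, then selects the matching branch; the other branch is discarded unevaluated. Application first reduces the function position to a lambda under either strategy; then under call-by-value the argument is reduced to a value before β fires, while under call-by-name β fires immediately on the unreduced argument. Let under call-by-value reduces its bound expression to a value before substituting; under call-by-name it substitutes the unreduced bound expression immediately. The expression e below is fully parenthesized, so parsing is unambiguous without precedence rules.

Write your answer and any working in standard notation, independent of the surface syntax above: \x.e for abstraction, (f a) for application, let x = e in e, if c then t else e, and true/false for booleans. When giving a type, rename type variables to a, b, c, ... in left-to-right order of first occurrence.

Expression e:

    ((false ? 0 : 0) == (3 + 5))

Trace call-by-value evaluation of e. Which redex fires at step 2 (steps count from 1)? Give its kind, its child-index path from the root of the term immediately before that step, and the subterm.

Answer: delta at 1 : (3 + 5)

Derivation:
step 0: ((if false then 0 else 0) == (3 + 5))
step 1: [if@0] (0 == (3 + 5))
step 2: [delta@1] (0 == 8)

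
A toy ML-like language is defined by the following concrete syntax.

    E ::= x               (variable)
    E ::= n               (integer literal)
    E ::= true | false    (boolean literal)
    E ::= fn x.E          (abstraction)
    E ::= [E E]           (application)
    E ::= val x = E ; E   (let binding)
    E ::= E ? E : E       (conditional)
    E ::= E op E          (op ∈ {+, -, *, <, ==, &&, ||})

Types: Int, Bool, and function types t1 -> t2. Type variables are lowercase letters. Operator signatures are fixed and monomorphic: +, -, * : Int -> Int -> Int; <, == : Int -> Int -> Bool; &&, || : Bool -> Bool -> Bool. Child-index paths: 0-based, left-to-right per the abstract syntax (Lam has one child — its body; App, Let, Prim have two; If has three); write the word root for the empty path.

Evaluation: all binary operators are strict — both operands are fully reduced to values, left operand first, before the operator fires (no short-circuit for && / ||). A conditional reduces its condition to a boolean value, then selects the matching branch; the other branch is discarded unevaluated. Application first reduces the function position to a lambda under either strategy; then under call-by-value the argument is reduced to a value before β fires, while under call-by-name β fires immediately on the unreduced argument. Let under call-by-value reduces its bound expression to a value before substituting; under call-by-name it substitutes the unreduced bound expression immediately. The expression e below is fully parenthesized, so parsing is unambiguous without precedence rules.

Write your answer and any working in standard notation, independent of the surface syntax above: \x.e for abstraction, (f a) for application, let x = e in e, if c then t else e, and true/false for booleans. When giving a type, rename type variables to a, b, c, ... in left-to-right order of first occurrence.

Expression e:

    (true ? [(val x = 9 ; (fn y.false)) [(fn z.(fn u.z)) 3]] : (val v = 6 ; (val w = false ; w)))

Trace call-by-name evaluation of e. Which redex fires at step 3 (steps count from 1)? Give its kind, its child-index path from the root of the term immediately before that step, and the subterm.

Answer: beta at root : ((\y.false) ((\z.(\u.z)) 3))

Derivation:
step 0: (if true then ((let x = 9 in (\y.false)) ((\z.(\u.z)) 3)) else (let v = 6 in (let w = false in w)))
step 1: [if@root] ((let x = 9 in (\y.false)) ((\z.(\u.z)) 3))
step 2: [let@0] ((\y.false) ((\z.(\u.z)) 3))
step 3: [beta@root] false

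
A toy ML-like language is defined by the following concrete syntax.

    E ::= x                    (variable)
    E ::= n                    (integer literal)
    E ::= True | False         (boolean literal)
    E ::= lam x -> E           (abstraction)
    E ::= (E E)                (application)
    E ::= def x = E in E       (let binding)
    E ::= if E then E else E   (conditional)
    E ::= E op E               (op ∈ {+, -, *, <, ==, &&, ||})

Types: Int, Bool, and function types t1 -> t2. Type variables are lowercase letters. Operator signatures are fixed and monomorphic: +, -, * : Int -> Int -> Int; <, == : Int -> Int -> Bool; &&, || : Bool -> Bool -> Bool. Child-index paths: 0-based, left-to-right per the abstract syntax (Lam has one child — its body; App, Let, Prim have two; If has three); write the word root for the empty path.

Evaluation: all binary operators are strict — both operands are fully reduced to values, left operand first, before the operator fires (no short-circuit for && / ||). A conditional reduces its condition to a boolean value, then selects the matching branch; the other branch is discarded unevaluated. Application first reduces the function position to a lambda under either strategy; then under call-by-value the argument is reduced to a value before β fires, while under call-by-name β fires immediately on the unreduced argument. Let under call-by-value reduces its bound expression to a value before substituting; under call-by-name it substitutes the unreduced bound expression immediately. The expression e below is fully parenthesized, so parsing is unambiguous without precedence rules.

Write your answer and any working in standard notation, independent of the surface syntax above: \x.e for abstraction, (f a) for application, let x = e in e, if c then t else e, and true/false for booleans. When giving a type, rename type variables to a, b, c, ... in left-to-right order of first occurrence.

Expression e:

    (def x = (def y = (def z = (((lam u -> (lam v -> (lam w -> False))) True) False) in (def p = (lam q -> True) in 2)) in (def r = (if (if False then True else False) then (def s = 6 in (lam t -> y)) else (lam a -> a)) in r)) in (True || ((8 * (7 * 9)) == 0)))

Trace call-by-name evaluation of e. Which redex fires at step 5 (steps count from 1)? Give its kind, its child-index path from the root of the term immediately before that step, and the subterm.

Trace:
step 0: (let x = (let y = (let z = (((\u.(\v.(\w.false))) true) false) in (let p = (\q.true) in 2)) in (let r = (if (if false then true else false) then (let s = 6 in (\t.y)) else (\a.a)) in r)) in (true || ((8 * (7 * 9)) == 0)))
step 1: [let@root] (true || ((8 * (7 * 9)) == 0))
step 2: [delta@1.0.1] (true || ((8 * 63) == 0))
step 3: [delta@1.0] (true || (504 == 0))
step 4: [delta@1] (true || false)
step 5: [delta@root] true

Answer: delta at root : (true || false)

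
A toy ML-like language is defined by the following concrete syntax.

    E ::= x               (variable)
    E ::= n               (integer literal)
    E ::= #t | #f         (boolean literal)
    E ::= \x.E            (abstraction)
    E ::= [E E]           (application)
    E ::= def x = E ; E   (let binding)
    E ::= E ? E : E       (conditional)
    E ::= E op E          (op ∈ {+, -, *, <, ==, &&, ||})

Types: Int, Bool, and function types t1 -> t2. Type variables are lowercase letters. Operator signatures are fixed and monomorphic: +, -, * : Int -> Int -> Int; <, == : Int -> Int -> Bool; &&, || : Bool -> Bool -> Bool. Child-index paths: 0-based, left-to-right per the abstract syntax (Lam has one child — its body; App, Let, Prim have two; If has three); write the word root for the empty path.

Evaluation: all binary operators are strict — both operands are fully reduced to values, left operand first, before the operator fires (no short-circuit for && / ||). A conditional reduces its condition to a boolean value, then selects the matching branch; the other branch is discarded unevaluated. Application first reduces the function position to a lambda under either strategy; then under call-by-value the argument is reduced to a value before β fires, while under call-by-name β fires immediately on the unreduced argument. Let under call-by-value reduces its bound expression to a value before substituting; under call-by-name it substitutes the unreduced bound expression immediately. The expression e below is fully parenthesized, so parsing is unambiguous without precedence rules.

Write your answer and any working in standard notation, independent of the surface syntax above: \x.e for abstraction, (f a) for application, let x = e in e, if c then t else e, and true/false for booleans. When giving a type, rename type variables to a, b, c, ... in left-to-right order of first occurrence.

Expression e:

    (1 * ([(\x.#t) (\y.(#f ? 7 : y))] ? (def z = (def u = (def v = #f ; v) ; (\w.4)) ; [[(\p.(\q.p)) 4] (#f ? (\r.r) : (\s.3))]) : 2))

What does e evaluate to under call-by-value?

Answer: 4

Trace:
step 0: (1 * (if ((\x.true) (\y.(if false then 7 else y))) then (let z = (let u = (let v = false in v) in (\w.4)) in (((\p.(\q.p)) 4) (if false then (\r.r) else (\s.3)))) else 2))
step 1: [beta@1.0] (1 * (if true then (let z = (let u = (let v = false in v) in (\w.4)) in (((\p.(\q.p)) 4) (if false then (\r.r) else (\s.3)))) else 2))
step 2: [if@1] (1 * (let z = (let u = (let v = false in v) in (\w.4)) in (((\p.(\q.p)) 4) (if false then (\r.r) else (\s.3)))))
step 3: [let@1.0.0] (1 * (let z = (let u = false in (\w.4)) in (((\p.(\q.p)) 4) (if false then (\r.r) else (\s.3)))))
step 4: [let@1.0] (1 * (let z = (\w.4) in (((\p.(\q.p)) 4) (if false then (\r.r) else (\s.3)))))
step 5: [let@1] (1 * (((\p.(\q.p)) 4) (if false then (\r.r) else (\s.3))))
step 6: [beta@1.0] (1 * ((\q.4) (if false then (\r.r) else (\s.3))))
step 7: [if@1.1] (1 * ((\q.4) (\s.3)))
step 8: [beta@1] (1 * 4)
step 9: [delta@root] 4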